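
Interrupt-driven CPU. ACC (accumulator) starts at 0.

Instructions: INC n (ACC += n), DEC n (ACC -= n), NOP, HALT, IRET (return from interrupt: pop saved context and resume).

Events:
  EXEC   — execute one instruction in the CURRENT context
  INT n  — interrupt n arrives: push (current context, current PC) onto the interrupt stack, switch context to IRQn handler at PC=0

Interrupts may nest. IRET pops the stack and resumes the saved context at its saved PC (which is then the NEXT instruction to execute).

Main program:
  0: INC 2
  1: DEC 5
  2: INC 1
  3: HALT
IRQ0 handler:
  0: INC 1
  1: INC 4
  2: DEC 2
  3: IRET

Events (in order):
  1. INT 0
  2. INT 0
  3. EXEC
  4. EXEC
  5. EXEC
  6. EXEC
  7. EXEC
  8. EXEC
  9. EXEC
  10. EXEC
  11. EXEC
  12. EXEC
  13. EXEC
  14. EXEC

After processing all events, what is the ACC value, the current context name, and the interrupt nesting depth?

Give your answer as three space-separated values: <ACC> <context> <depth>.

Event 1 (INT 0): INT 0 arrives: push (MAIN, PC=0), enter IRQ0 at PC=0 (depth now 1)
Event 2 (INT 0): INT 0 arrives: push (IRQ0, PC=0), enter IRQ0 at PC=0 (depth now 2)
Event 3 (EXEC): [IRQ0] PC=0: INC 1 -> ACC=1
Event 4 (EXEC): [IRQ0] PC=1: INC 4 -> ACC=5
Event 5 (EXEC): [IRQ0] PC=2: DEC 2 -> ACC=3
Event 6 (EXEC): [IRQ0] PC=3: IRET -> resume IRQ0 at PC=0 (depth now 1)
Event 7 (EXEC): [IRQ0] PC=0: INC 1 -> ACC=4
Event 8 (EXEC): [IRQ0] PC=1: INC 4 -> ACC=8
Event 9 (EXEC): [IRQ0] PC=2: DEC 2 -> ACC=6
Event 10 (EXEC): [IRQ0] PC=3: IRET -> resume MAIN at PC=0 (depth now 0)
Event 11 (EXEC): [MAIN] PC=0: INC 2 -> ACC=8
Event 12 (EXEC): [MAIN] PC=1: DEC 5 -> ACC=3
Event 13 (EXEC): [MAIN] PC=2: INC 1 -> ACC=4
Event 14 (EXEC): [MAIN] PC=3: HALT

Answer: 4 MAIN 0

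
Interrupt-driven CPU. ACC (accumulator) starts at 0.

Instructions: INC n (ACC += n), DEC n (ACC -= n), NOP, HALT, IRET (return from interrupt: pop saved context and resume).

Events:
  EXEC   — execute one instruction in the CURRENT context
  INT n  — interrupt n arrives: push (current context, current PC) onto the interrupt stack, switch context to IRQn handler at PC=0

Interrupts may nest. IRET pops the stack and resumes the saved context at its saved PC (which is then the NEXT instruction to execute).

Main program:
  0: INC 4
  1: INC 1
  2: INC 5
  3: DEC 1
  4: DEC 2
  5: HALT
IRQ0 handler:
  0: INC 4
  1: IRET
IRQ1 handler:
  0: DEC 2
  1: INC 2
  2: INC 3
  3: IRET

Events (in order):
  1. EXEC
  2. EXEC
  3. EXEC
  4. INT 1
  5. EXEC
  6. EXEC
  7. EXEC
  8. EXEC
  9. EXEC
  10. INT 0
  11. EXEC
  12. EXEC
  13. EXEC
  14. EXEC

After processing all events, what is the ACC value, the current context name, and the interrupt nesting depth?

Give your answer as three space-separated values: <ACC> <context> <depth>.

Answer: 14 MAIN 0

Derivation:
Event 1 (EXEC): [MAIN] PC=0: INC 4 -> ACC=4
Event 2 (EXEC): [MAIN] PC=1: INC 1 -> ACC=5
Event 3 (EXEC): [MAIN] PC=2: INC 5 -> ACC=10
Event 4 (INT 1): INT 1 arrives: push (MAIN, PC=3), enter IRQ1 at PC=0 (depth now 1)
Event 5 (EXEC): [IRQ1] PC=0: DEC 2 -> ACC=8
Event 6 (EXEC): [IRQ1] PC=1: INC 2 -> ACC=10
Event 7 (EXEC): [IRQ1] PC=2: INC 3 -> ACC=13
Event 8 (EXEC): [IRQ1] PC=3: IRET -> resume MAIN at PC=3 (depth now 0)
Event 9 (EXEC): [MAIN] PC=3: DEC 1 -> ACC=12
Event 10 (INT 0): INT 0 arrives: push (MAIN, PC=4), enter IRQ0 at PC=0 (depth now 1)
Event 11 (EXEC): [IRQ0] PC=0: INC 4 -> ACC=16
Event 12 (EXEC): [IRQ0] PC=1: IRET -> resume MAIN at PC=4 (depth now 0)
Event 13 (EXEC): [MAIN] PC=4: DEC 2 -> ACC=14
Event 14 (EXEC): [MAIN] PC=5: HALT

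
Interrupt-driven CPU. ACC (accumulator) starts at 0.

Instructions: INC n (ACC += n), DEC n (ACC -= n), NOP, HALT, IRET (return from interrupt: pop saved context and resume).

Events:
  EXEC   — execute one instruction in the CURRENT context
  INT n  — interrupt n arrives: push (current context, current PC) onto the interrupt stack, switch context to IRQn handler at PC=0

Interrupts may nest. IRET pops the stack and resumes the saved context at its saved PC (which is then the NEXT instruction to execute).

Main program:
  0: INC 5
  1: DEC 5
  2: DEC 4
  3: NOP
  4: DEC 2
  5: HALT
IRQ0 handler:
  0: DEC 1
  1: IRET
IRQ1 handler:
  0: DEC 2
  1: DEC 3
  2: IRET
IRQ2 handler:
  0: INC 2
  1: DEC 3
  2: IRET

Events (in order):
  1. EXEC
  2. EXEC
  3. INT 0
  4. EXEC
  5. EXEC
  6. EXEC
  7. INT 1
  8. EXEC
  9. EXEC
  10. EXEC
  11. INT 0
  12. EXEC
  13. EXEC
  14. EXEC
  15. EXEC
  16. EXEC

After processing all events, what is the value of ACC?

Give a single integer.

Event 1 (EXEC): [MAIN] PC=0: INC 5 -> ACC=5
Event 2 (EXEC): [MAIN] PC=1: DEC 5 -> ACC=0
Event 3 (INT 0): INT 0 arrives: push (MAIN, PC=2), enter IRQ0 at PC=0 (depth now 1)
Event 4 (EXEC): [IRQ0] PC=0: DEC 1 -> ACC=-1
Event 5 (EXEC): [IRQ0] PC=1: IRET -> resume MAIN at PC=2 (depth now 0)
Event 6 (EXEC): [MAIN] PC=2: DEC 4 -> ACC=-5
Event 7 (INT 1): INT 1 arrives: push (MAIN, PC=3), enter IRQ1 at PC=0 (depth now 1)
Event 8 (EXEC): [IRQ1] PC=0: DEC 2 -> ACC=-7
Event 9 (EXEC): [IRQ1] PC=1: DEC 3 -> ACC=-10
Event 10 (EXEC): [IRQ1] PC=2: IRET -> resume MAIN at PC=3 (depth now 0)
Event 11 (INT 0): INT 0 arrives: push (MAIN, PC=3), enter IRQ0 at PC=0 (depth now 1)
Event 12 (EXEC): [IRQ0] PC=0: DEC 1 -> ACC=-11
Event 13 (EXEC): [IRQ0] PC=1: IRET -> resume MAIN at PC=3 (depth now 0)
Event 14 (EXEC): [MAIN] PC=3: NOP
Event 15 (EXEC): [MAIN] PC=4: DEC 2 -> ACC=-13
Event 16 (EXEC): [MAIN] PC=5: HALT

Answer: -13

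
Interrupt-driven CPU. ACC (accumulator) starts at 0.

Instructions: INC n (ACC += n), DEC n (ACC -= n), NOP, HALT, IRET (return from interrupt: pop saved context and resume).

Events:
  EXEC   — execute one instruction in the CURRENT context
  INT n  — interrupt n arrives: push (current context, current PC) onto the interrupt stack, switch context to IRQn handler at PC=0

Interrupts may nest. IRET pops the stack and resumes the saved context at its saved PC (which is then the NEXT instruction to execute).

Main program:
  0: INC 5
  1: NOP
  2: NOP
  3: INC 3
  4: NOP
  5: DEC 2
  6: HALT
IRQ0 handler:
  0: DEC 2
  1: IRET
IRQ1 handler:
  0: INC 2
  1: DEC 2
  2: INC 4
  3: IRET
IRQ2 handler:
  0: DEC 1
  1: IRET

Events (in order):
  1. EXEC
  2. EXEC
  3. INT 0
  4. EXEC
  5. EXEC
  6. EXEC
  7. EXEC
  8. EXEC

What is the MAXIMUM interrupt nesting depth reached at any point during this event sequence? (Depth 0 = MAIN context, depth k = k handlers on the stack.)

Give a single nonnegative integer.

Event 1 (EXEC): [MAIN] PC=0: INC 5 -> ACC=5 [depth=0]
Event 2 (EXEC): [MAIN] PC=1: NOP [depth=0]
Event 3 (INT 0): INT 0 arrives: push (MAIN, PC=2), enter IRQ0 at PC=0 (depth now 1) [depth=1]
Event 4 (EXEC): [IRQ0] PC=0: DEC 2 -> ACC=3 [depth=1]
Event 5 (EXEC): [IRQ0] PC=1: IRET -> resume MAIN at PC=2 (depth now 0) [depth=0]
Event 6 (EXEC): [MAIN] PC=2: NOP [depth=0]
Event 7 (EXEC): [MAIN] PC=3: INC 3 -> ACC=6 [depth=0]
Event 8 (EXEC): [MAIN] PC=4: NOP [depth=0]
Max depth observed: 1

Answer: 1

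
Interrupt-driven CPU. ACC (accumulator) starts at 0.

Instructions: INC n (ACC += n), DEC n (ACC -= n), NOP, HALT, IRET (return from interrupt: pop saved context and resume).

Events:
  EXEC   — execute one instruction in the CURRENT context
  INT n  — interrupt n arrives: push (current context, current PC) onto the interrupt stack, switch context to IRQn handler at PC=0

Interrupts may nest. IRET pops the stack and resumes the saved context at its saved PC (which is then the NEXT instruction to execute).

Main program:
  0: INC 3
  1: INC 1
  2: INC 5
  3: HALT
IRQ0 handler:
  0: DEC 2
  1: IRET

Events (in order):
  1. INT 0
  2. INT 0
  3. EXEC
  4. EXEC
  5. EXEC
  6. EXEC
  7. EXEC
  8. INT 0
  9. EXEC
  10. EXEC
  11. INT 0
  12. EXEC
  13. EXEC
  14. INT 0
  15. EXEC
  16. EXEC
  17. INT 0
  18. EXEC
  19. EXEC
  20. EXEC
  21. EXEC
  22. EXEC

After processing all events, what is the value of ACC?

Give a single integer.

Answer: -3

Derivation:
Event 1 (INT 0): INT 0 arrives: push (MAIN, PC=0), enter IRQ0 at PC=0 (depth now 1)
Event 2 (INT 0): INT 0 arrives: push (IRQ0, PC=0), enter IRQ0 at PC=0 (depth now 2)
Event 3 (EXEC): [IRQ0] PC=0: DEC 2 -> ACC=-2
Event 4 (EXEC): [IRQ0] PC=1: IRET -> resume IRQ0 at PC=0 (depth now 1)
Event 5 (EXEC): [IRQ0] PC=0: DEC 2 -> ACC=-4
Event 6 (EXEC): [IRQ0] PC=1: IRET -> resume MAIN at PC=0 (depth now 0)
Event 7 (EXEC): [MAIN] PC=0: INC 3 -> ACC=-1
Event 8 (INT 0): INT 0 arrives: push (MAIN, PC=1), enter IRQ0 at PC=0 (depth now 1)
Event 9 (EXEC): [IRQ0] PC=0: DEC 2 -> ACC=-3
Event 10 (EXEC): [IRQ0] PC=1: IRET -> resume MAIN at PC=1 (depth now 0)
Event 11 (INT 0): INT 0 arrives: push (MAIN, PC=1), enter IRQ0 at PC=0 (depth now 1)
Event 12 (EXEC): [IRQ0] PC=0: DEC 2 -> ACC=-5
Event 13 (EXEC): [IRQ0] PC=1: IRET -> resume MAIN at PC=1 (depth now 0)
Event 14 (INT 0): INT 0 arrives: push (MAIN, PC=1), enter IRQ0 at PC=0 (depth now 1)
Event 15 (EXEC): [IRQ0] PC=0: DEC 2 -> ACC=-7
Event 16 (EXEC): [IRQ0] PC=1: IRET -> resume MAIN at PC=1 (depth now 0)
Event 17 (INT 0): INT 0 arrives: push (MAIN, PC=1), enter IRQ0 at PC=0 (depth now 1)
Event 18 (EXEC): [IRQ0] PC=0: DEC 2 -> ACC=-9
Event 19 (EXEC): [IRQ0] PC=1: IRET -> resume MAIN at PC=1 (depth now 0)
Event 20 (EXEC): [MAIN] PC=1: INC 1 -> ACC=-8
Event 21 (EXEC): [MAIN] PC=2: INC 5 -> ACC=-3
Event 22 (EXEC): [MAIN] PC=3: HALT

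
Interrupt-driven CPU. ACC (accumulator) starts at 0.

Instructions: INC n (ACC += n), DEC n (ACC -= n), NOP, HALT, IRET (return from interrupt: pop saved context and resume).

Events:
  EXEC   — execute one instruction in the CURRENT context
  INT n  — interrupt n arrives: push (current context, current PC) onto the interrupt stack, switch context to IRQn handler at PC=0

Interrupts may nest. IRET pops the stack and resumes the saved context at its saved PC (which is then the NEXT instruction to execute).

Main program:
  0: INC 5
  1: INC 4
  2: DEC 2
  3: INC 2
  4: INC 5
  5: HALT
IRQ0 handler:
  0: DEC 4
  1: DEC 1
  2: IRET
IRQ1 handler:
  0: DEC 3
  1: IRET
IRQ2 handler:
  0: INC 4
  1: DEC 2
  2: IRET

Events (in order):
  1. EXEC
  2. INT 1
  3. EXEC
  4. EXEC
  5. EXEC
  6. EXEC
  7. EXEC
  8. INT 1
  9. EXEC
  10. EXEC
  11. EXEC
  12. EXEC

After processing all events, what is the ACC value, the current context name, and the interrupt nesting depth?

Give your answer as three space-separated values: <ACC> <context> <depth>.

Event 1 (EXEC): [MAIN] PC=0: INC 5 -> ACC=5
Event 2 (INT 1): INT 1 arrives: push (MAIN, PC=1), enter IRQ1 at PC=0 (depth now 1)
Event 3 (EXEC): [IRQ1] PC=0: DEC 3 -> ACC=2
Event 4 (EXEC): [IRQ1] PC=1: IRET -> resume MAIN at PC=1 (depth now 0)
Event 5 (EXEC): [MAIN] PC=1: INC 4 -> ACC=6
Event 6 (EXEC): [MAIN] PC=2: DEC 2 -> ACC=4
Event 7 (EXEC): [MAIN] PC=3: INC 2 -> ACC=6
Event 8 (INT 1): INT 1 arrives: push (MAIN, PC=4), enter IRQ1 at PC=0 (depth now 1)
Event 9 (EXEC): [IRQ1] PC=0: DEC 3 -> ACC=3
Event 10 (EXEC): [IRQ1] PC=1: IRET -> resume MAIN at PC=4 (depth now 0)
Event 11 (EXEC): [MAIN] PC=4: INC 5 -> ACC=8
Event 12 (EXEC): [MAIN] PC=5: HALT

Answer: 8 MAIN 0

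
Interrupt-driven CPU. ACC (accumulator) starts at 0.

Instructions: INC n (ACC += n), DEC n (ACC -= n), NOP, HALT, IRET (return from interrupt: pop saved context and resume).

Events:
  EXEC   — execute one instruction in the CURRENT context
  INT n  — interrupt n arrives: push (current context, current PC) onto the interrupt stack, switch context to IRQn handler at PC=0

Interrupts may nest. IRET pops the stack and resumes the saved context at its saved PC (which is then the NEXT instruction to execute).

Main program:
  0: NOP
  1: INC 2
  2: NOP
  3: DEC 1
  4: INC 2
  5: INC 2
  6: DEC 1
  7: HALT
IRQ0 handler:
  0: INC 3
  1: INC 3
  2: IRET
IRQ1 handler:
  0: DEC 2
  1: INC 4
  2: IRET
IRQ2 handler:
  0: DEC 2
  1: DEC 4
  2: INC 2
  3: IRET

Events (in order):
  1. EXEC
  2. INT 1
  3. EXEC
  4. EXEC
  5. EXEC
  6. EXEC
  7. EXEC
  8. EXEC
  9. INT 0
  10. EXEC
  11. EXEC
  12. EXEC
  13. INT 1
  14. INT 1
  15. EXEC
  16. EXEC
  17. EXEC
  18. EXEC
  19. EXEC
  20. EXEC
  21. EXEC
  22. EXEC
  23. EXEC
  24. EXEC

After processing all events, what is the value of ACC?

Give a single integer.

Event 1 (EXEC): [MAIN] PC=0: NOP
Event 2 (INT 1): INT 1 arrives: push (MAIN, PC=1), enter IRQ1 at PC=0 (depth now 1)
Event 3 (EXEC): [IRQ1] PC=0: DEC 2 -> ACC=-2
Event 4 (EXEC): [IRQ1] PC=1: INC 4 -> ACC=2
Event 5 (EXEC): [IRQ1] PC=2: IRET -> resume MAIN at PC=1 (depth now 0)
Event 6 (EXEC): [MAIN] PC=1: INC 2 -> ACC=4
Event 7 (EXEC): [MAIN] PC=2: NOP
Event 8 (EXEC): [MAIN] PC=3: DEC 1 -> ACC=3
Event 9 (INT 0): INT 0 arrives: push (MAIN, PC=4), enter IRQ0 at PC=0 (depth now 1)
Event 10 (EXEC): [IRQ0] PC=0: INC 3 -> ACC=6
Event 11 (EXEC): [IRQ0] PC=1: INC 3 -> ACC=9
Event 12 (EXEC): [IRQ0] PC=2: IRET -> resume MAIN at PC=4 (depth now 0)
Event 13 (INT 1): INT 1 arrives: push (MAIN, PC=4), enter IRQ1 at PC=0 (depth now 1)
Event 14 (INT 1): INT 1 arrives: push (IRQ1, PC=0), enter IRQ1 at PC=0 (depth now 2)
Event 15 (EXEC): [IRQ1] PC=0: DEC 2 -> ACC=7
Event 16 (EXEC): [IRQ1] PC=1: INC 4 -> ACC=11
Event 17 (EXEC): [IRQ1] PC=2: IRET -> resume IRQ1 at PC=0 (depth now 1)
Event 18 (EXEC): [IRQ1] PC=0: DEC 2 -> ACC=9
Event 19 (EXEC): [IRQ1] PC=1: INC 4 -> ACC=13
Event 20 (EXEC): [IRQ1] PC=2: IRET -> resume MAIN at PC=4 (depth now 0)
Event 21 (EXEC): [MAIN] PC=4: INC 2 -> ACC=15
Event 22 (EXEC): [MAIN] PC=5: INC 2 -> ACC=17
Event 23 (EXEC): [MAIN] PC=6: DEC 1 -> ACC=16
Event 24 (EXEC): [MAIN] PC=7: HALT

Answer: 16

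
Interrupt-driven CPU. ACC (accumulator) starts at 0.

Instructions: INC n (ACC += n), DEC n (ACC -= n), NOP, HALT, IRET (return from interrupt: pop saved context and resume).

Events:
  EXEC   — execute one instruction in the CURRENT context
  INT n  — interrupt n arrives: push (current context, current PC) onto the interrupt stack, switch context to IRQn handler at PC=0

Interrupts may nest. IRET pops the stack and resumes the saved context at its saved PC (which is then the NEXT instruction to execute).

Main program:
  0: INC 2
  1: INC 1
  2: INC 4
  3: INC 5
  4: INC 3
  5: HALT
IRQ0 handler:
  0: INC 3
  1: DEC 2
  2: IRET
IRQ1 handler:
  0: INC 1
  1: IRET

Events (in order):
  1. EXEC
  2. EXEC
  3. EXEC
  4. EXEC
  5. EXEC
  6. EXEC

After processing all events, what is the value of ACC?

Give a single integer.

Answer: 15

Derivation:
Event 1 (EXEC): [MAIN] PC=0: INC 2 -> ACC=2
Event 2 (EXEC): [MAIN] PC=1: INC 1 -> ACC=3
Event 3 (EXEC): [MAIN] PC=2: INC 4 -> ACC=7
Event 4 (EXEC): [MAIN] PC=3: INC 5 -> ACC=12
Event 5 (EXEC): [MAIN] PC=4: INC 3 -> ACC=15
Event 6 (EXEC): [MAIN] PC=5: HALT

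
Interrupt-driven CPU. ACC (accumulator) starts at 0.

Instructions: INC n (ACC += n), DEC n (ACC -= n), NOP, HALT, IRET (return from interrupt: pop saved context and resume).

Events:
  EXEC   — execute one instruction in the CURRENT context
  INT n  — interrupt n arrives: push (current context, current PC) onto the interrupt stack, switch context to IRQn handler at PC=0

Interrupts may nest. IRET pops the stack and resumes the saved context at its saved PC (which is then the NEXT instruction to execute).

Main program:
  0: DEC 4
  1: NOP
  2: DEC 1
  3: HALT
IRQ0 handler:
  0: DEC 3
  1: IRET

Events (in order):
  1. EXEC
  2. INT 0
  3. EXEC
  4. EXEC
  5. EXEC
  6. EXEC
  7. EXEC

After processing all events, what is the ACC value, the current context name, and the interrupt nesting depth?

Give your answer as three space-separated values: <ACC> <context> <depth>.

Event 1 (EXEC): [MAIN] PC=0: DEC 4 -> ACC=-4
Event 2 (INT 0): INT 0 arrives: push (MAIN, PC=1), enter IRQ0 at PC=0 (depth now 1)
Event 3 (EXEC): [IRQ0] PC=0: DEC 3 -> ACC=-7
Event 4 (EXEC): [IRQ0] PC=1: IRET -> resume MAIN at PC=1 (depth now 0)
Event 5 (EXEC): [MAIN] PC=1: NOP
Event 6 (EXEC): [MAIN] PC=2: DEC 1 -> ACC=-8
Event 7 (EXEC): [MAIN] PC=3: HALT

Answer: -8 MAIN 0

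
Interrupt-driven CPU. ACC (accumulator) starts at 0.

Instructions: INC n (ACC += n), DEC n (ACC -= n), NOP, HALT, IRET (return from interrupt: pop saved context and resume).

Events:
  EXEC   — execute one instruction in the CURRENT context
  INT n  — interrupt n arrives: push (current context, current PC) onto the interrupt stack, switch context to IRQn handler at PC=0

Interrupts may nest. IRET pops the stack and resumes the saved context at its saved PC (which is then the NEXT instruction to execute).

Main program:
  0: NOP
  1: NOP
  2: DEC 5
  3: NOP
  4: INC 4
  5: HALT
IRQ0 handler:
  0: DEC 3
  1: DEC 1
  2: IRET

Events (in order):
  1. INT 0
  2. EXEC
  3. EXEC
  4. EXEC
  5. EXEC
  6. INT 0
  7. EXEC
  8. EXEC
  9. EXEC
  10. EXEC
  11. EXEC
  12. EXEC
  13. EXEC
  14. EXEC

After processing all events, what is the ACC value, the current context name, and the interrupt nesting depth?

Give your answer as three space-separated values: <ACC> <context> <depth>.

Event 1 (INT 0): INT 0 arrives: push (MAIN, PC=0), enter IRQ0 at PC=0 (depth now 1)
Event 2 (EXEC): [IRQ0] PC=0: DEC 3 -> ACC=-3
Event 3 (EXEC): [IRQ0] PC=1: DEC 1 -> ACC=-4
Event 4 (EXEC): [IRQ0] PC=2: IRET -> resume MAIN at PC=0 (depth now 0)
Event 5 (EXEC): [MAIN] PC=0: NOP
Event 6 (INT 0): INT 0 arrives: push (MAIN, PC=1), enter IRQ0 at PC=0 (depth now 1)
Event 7 (EXEC): [IRQ0] PC=0: DEC 3 -> ACC=-7
Event 8 (EXEC): [IRQ0] PC=1: DEC 1 -> ACC=-8
Event 9 (EXEC): [IRQ0] PC=2: IRET -> resume MAIN at PC=1 (depth now 0)
Event 10 (EXEC): [MAIN] PC=1: NOP
Event 11 (EXEC): [MAIN] PC=2: DEC 5 -> ACC=-13
Event 12 (EXEC): [MAIN] PC=3: NOP
Event 13 (EXEC): [MAIN] PC=4: INC 4 -> ACC=-9
Event 14 (EXEC): [MAIN] PC=5: HALT

Answer: -9 MAIN 0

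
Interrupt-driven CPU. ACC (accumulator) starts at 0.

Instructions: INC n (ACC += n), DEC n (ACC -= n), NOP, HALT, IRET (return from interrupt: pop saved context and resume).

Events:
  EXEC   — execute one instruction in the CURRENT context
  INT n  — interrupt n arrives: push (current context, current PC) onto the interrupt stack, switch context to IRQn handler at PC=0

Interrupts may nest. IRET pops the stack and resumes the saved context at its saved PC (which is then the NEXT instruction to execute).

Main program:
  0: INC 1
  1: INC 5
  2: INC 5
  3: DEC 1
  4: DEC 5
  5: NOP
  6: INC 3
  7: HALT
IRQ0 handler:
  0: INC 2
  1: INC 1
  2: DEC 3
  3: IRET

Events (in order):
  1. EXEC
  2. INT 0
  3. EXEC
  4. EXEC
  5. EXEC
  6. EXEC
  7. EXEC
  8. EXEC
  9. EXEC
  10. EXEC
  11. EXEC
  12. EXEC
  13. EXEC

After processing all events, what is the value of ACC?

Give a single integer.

Answer: 8

Derivation:
Event 1 (EXEC): [MAIN] PC=0: INC 1 -> ACC=1
Event 2 (INT 0): INT 0 arrives: push (MAIN, PC=1), enter IRQ0 at PC=0 (depth now 1)
Event 3 (EXEC): [IRQ0] PC=0: INC 2 -> ACC=3
Event 4 (EXEC): [IRQ0] PC=1: INC 1 -> ACC=4
Event 5 (EXEC): [IRQ0] PC=2: DEC 3 -> ACC=1
Event 6 (EXEC): [IRQ0] PC=3: IRET -> resume MAIN at PC=1 (depth now 0)
Event 7 (EXEC): [MAIN] PC=1: INC 5 -> ACC=6
Event 8 (EXEC): [MAIN] PC=2: INC 5 -> ACC=11
Event 9 (EXEC): [MAIN] PC=3: DEC 1 -> ACC=10
Event 10 (EXEC): [MAIN] PC=4: DEC 5 -> ACC=5
Event 11 (EXEC): [MAIN] PC=5: NOP
Event 12 (EXEC): [MAIN] PC=6: INC 3 -> ACC=8
Event 13 (EXEC): [MAIN] PC=7: HALT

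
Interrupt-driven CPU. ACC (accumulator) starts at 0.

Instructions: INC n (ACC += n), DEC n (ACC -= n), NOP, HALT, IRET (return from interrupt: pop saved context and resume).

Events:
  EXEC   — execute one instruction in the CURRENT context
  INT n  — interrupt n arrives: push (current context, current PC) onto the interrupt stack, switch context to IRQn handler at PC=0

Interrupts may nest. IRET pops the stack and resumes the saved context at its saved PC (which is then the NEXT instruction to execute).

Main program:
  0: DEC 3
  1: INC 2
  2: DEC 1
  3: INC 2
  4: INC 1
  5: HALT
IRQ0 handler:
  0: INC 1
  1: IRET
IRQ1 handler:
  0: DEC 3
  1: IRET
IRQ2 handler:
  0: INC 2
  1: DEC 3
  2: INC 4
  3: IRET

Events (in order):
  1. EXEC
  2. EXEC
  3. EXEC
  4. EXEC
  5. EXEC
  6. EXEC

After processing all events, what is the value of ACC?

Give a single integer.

Answer: 1

Derivation:
Event 1 (EXEC): [MAIN] PC=0: DEC 3 -> ACC=-3
Event 2 (EXEC): [MAIN] PC=1: INC 2 -> ACC=-1
Event 3 (EXEC): [MAIN] PC=2: DEC 1 -> ACC=-2
Event 4 (EXEC): [MAIN] PC=3: INC 2 -> ACC=0
Event 5 (EXEC): [MAIN] PC=4: INC 1 -> ACC=1
Event 6 (EXEC): [MAIN] PC=5: HALT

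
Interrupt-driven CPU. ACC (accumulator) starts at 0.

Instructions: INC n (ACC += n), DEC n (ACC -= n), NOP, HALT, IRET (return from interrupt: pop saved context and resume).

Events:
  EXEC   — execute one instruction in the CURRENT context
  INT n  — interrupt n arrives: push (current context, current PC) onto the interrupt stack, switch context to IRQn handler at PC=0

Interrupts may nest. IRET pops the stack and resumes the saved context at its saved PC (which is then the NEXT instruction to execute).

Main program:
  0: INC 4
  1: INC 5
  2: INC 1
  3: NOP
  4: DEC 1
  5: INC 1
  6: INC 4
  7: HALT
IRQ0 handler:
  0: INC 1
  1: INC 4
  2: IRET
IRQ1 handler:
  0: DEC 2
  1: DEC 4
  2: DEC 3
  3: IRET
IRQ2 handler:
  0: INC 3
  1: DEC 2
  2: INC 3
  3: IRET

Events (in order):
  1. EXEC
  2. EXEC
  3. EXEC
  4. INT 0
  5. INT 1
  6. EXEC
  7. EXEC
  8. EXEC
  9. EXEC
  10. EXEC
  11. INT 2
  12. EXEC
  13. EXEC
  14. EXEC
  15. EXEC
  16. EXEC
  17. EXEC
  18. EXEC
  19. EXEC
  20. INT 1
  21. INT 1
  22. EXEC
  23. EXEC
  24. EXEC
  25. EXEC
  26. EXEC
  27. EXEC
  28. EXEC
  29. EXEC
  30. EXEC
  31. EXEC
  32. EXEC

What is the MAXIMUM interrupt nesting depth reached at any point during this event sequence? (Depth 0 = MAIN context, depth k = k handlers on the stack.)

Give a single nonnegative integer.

Answer: 2

Derivation:
Event 1 (EXEC): [MAIN] PC=0: INC 4 -> ACC=4 [depth=0]
Event 2 (EXEC): [MAIN] PC=1: INC 5 -> ACC=9 [depth=0]
Event 3 (EXEC): [MAIN] PC=2: INC 1 -> ACC=10 [depth=0]
Event 4 (INT 0): INT 0 arrives: push (MAIN, PC=3), enter IRQ0 at PC=0 (depth now 1) [depth=1]
Event 5 (INT 1): INT 1 arrives: push (IRQ0, PC=0), enter IRQ1 at PC=0 (depth now 2) [depth=2]
Event 6 (EXEC): [IRQ1] PC=0: DEC 2 -> ACC=8 [depth=2]
Event 7 (EXEC): [IRQ1] PC=1: DEC 4 -> ACC=4 [depth=2]
Event 8 (EXEC): [IRQ1] PC=2: DEC 3 -> ACC=1 [depth=2]
Event 9 (EXEC): [IRQ1] PC=3: IRET -> resume IRQ0 at PC=0 (depth now 1) [depth=1]
Event 10 (EXEC): [IRQ0] PC=0: INC 1 -> ACC=2 [depth=1]
Event 11 (INT 2): INT 2 arrives: push (IRQ0, PC=1), enter IRQ2 at PC=0 (depth now 2) [depth=2]
Event 12 (EXEC): [IRQ2] PC=0: INC 3 -> ACC=5 [depth=2]
Event 13 (EXEC): [IRQ2] PC=1: DEC 2 -> ACC=3 [depth=2]
Event 14 (EXEC): [IRQ2] PC=2: INC 3 -> ACC=6 [depth=2]
Event 15 (EXEC): [IRQ2] PC=3: IRET -> resume IRQ0 at PC=1 (depth now 1) [depth=1]
Event 16 (EXEC): [IRQ0] PC=1: INC 4 -> ACC=10 [depth=1]
Event 17 (EXEC): [IRQ0] PC=2: IRET -> resume MAIN at PC=3 (depth now 0) [depth=0]
Event 18 (EXEC): [MAIN] PC=3: NOP [depth=0]
Event 19 (EXEC): [MAIN] PC=4: DEC 1 -> ACC=9 [depth=0]
Event 20 (INT 1): INT 1 arrives: push (MAIN, PC=5), enter IRQ1 at PC=0 (depth now 1) [depth=1]
Event 21 (INT 1): INT 1 arrives: push (IRQ1, PC=0), enter IRQ1 at PC=0 (depth now 2) [depth=2]
Event 22 (EXEC): [IRQ1] PC=0: DEC 2 -> ACC=7 [depth=2]
Event 23 (EXEC): [IRQ1] PC=1: DEC 4 -> ACC=3 [depth=2]
Event 24 (EXEC): [IRQ1] PC=2: DEC 3 -> ACC=0 [depth=2]
Event 25 (EXEC): [IRQ1] PC=3: IRET -> resume IRQ1 at PC=0 (depth now 1) [depth=1]
Event 26 (EXEC): [IRQ1] PC=0: DEC 2 -> ACC=-2 [depth=1]
Event 27 (EXEC): [IRQ1] PC=1: DEC 4 -> ACC=-6 [depth=1]
Event 28 (EXEC): [IRQ1] PC=2: DEC 3 -> ACC=-9 [depth=1]
Event 29 (EXEC): [IRQ1] PC=3: IRET -> resume MAIN at PC=5 (depth now 0) [depth=0]
Event 30 (EXEC): [MAIN] PC=5: INC 1 -> ACC=-8 [depth=0]
Event 31 (EXEC): [MAIN] PC=6: INC 4 -> ACC=-4 [depth=0]
Event 32 (EXEC): [MAIN] PC=7: HALT [depth=0]
Max depth observed: 2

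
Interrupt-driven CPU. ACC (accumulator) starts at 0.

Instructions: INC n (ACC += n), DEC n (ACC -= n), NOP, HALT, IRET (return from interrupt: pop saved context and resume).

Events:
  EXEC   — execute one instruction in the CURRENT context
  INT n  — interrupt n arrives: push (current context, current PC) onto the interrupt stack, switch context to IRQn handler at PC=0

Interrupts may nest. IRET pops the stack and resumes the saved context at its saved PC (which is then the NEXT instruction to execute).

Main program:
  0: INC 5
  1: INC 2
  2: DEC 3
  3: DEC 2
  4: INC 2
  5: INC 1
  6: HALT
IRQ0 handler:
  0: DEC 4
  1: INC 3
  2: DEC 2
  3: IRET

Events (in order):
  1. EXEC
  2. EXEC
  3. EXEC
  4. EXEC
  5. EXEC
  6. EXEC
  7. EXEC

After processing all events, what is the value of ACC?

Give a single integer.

Answer: 5

Derivation:
Event 1 (EXEC): [MAIN] PC=0: INC 5 -> ACC=5
Event 2 (EXEC): [MAIN] PC=1: INC 2 -> ACC=7
Event 3 (EXEC): [MAIN] PC=2: DEC 3 -> ACC=4
Event 4 (EXEC): [MAIN] PC=3: DEC 2 -> ACC=2
Event 5 (EXEC): [MAIN] PC=4: INC 2 -> ACC=4
Event 6 (EXEC): [MAIN] PC=5: INC 1 -> ACC=5
Event 7 (EXEC): [MAIN] PC=6: HALT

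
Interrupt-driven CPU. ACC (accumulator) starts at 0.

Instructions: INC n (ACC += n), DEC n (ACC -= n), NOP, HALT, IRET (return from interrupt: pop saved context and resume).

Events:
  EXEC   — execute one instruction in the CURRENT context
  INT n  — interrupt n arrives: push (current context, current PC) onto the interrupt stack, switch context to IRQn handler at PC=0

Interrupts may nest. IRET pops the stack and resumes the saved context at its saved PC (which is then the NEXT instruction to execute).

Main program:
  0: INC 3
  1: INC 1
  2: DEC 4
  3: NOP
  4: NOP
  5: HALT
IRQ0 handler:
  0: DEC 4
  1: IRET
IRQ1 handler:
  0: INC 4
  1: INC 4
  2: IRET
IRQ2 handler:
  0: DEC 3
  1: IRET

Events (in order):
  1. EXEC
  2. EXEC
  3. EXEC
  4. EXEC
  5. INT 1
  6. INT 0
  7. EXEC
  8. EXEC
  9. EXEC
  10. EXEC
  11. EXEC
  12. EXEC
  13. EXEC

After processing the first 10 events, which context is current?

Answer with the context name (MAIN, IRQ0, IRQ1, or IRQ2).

Event 1 (EXEC): [MAIN] PC=0: INC 3 -> ACC=3
Event 2 (EXEC): [MAIN] PC=1: INC 1 -> ACC=4
Event 3 (EXEC): [MAIN] PC=2: DEC 4 -> ACC=0
Event 4 (EXEC): [MAIN] PC=3: NOP
Event 5 (INT 1): INT 1 arrives: push (MAIN, PC=4), enter IRQ1 at PC=0 (depth now 1)
Event 6 (INT 0): INT 0 arrives: push (IRQ1, PC=0), enter IRQ0 at PC=0 (depth now 2)
Event 7 (EXEC): [IRQ0] PC=0: DEC 4 -> ACC=-4
Event 8 (EXEC): [IRQ0] PC=1: IRET -> resume IRQ1 at PC=0 (depth now 1)
Event 9 (EXEC): [IRQ1] PC=0: INC 4 -> ACC=0
Event 10 (EXEC): [IRQ1] PC=1: INC 4 -> ACC=4

Answer: IRQ1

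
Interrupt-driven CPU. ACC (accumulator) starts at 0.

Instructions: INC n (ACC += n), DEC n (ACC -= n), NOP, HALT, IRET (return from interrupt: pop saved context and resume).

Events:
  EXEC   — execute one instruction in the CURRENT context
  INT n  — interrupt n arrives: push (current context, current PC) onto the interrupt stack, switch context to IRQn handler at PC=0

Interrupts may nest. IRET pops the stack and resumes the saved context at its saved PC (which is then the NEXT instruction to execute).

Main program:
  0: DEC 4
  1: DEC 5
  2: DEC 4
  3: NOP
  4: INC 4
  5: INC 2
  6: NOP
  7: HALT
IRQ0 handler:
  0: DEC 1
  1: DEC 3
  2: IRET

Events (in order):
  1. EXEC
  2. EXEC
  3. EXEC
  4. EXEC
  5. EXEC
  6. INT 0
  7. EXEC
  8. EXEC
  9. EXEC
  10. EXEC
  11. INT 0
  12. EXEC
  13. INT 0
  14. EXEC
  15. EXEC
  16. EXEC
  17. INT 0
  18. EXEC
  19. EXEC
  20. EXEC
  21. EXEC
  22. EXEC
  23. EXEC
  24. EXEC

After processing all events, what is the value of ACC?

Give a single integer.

Answer: -23

Derivation:
Event 1 (EXEC): [MAIN] PC=0: DEC 4 -> ACC=-4
Event 2 (EXEC): [MAIN] PC=1: DEC 5 -> ACC=-9
Event 3 (EXEC): [MAIN] PC=2: DEC 4 -> ACC=-13
Event 4 (EXEC): [MAIN] PC=3: NOP
Event 5 (EXEC): [MAIN] PC=4: INC 4 -> ACC=-9
Event 6 (INT 0): INT 0 arrives: push (MAIN, PC=5), enter IRQ0 at PC=0 (depth now 1)
Event 7 (EXEC): [IRQ0] PC=0: DEC 1 -> ACC=-10
Event 8 (EXEC): [IRQ0] PC=1: DEC 3 -> ACC=-13
Event 9 (EXEC): [IRQ0] PC=2: IRET -> resume MAIN at PC=5 (depth now 0)
Event 10 (EXEC): [MAIN] PC=5: INC 2 -> ACC=-11
Event 11 (INT 0): INT 0 arrives: push (MAIN, PC=6), enter IRQ0 at PC=0 (depth now 1)
Event 12 (EXEC): [IRQ0] PC=0: DEC 1 -> ACC=-12
Event 13 (INT 0): INT 0 arrives: push (IRQ0, PC=1), enter IRQ0 at PC=0 (depth now 2)
Event 14 (EXEC): [IRQ0] PC=0: DEC 1 -> ACC=-13
Event 15 (EXEC): [IRQ0] PC=1: DEC 3 -> ACC=-16
Event 16 (EXEC): [IRQ0] PC=2: IRET -> resume IRQ0 at PC=1 (depth now 1)
Event 17 (INT 0): INT 0 arrives: push (IRQ0, PC=1), enter IRQ0 at PC=0 (depth now 2)
Event 18 (EXEC): [IRQ0] PC=0: DEC 1 -> ACC=-17
Event 19 (EXEC): [IRQ0] PC=1: DEC 3 -> ACC=-20
Event 20 (EXEC): [IRQ0] PC=2: IRET -> resume IRQ0 at PC=1 (depth now 1)
Event 21 (EXEC): [IRQ0] PC=1: DEC 3 -> ACC=-23
Event 22 (EXEC): [IRQ0] PC=2: IRET -> resume MAIN at PC=6 (depth now 0)
Event 23 (EXEC): [MAIN] PC=6: NOP
Event 24 (EXEC): [MAIN] PC=7: HALT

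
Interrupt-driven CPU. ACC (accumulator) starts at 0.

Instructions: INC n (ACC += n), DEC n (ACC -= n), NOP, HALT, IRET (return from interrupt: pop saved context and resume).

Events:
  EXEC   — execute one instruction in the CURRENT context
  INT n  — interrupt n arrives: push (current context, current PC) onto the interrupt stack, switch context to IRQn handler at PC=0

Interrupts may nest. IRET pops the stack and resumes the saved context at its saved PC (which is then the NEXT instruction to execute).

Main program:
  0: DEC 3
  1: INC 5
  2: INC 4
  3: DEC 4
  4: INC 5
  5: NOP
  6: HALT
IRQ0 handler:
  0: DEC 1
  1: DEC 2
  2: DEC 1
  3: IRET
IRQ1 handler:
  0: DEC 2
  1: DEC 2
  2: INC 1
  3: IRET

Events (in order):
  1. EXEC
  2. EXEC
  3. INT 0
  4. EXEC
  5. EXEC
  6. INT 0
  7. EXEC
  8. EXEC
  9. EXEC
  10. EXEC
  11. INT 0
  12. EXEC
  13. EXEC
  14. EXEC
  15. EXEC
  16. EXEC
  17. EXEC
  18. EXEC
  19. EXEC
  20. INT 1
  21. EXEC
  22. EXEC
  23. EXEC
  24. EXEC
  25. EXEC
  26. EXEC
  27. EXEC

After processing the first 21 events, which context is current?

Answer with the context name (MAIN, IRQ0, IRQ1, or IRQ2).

Answer: IRQ1

Derivation:
Event 1 (EXEC): [MAIN] PC=0: DEC 3 -> ACC=-3
Event 2 (EXEC): [MAIN] PC=1: INC 5 -> ACC=2
Event 3 (INT 0): INT 0 arrives: push (MAIN, PC=2), enter IRQ0 at PC=0 (depth now 1)
Event 4 (EXEC): [IRQ0] PC=0: DEC 1 -> ACC=1
Event 5 (EXEC): [IRQ0] PC=1: DEC 2 -> ACC=-1
Event 6 (INT 0): INT 0 arrives: push (IRQ0, PC=2), enter IRQ0 at PC=0 (depth now 2)
Event 7 (EXEC): [IRQ0] PC=0: DEC 1 -> ACC=-2
Event 8 (EXEC): [IRQ0] PC=1: DEC 2 -> ACC=-4
Event 9 (EXEC): [IRQ0] PC=2: DEC 1 -> ACC=-5
Event 10 (EXEC): [IRQ0] PC=3: IRET -> resume IRQ0 at PC=2 (depth now 1)
Event 11 (INT 0): INT 0 arrives: push (IRQ0, PC=2), enter IRQ0 at PC=0 (depth now 2)
Event 12 (EXEC): [IRQ0] PC=0: DEC 1 -> ACC=-6
Event 13 (EXEC): [IRQ0] PC=1: DEC 2 -> ACC=-8
Event 14 (EXEC): [IRQ0] PC=2: DEC 1 -> ACC=-9
Event 15 (EXEC): [IRQ0] PC=3: IRET -> resume IRQ0 at PC=2 (depth now 1)
Event 16 (EXEC): [IRQ0] PC=2: DEC 1 -> ACC=-10
Event 17 (EXEC): [IRQ0] PC=3: IRET -> resume MAIN at PC=2 (depth now 0)
Event 18 (EXEC): [MAIN] PC=2: INC 4 -> ACC=-6
Event 19 (EXEC): [MAIN] PC=3: DEC 4 -> ACC=-10
Event 20 (INT 1): INT 1 arrives: push (MAIN, PC=4), enter IRQ1 at PC=0 (depth now 1)
Event 21 (EXEC): [IRQ1] PC=0: DEC 2 -> ACC=-12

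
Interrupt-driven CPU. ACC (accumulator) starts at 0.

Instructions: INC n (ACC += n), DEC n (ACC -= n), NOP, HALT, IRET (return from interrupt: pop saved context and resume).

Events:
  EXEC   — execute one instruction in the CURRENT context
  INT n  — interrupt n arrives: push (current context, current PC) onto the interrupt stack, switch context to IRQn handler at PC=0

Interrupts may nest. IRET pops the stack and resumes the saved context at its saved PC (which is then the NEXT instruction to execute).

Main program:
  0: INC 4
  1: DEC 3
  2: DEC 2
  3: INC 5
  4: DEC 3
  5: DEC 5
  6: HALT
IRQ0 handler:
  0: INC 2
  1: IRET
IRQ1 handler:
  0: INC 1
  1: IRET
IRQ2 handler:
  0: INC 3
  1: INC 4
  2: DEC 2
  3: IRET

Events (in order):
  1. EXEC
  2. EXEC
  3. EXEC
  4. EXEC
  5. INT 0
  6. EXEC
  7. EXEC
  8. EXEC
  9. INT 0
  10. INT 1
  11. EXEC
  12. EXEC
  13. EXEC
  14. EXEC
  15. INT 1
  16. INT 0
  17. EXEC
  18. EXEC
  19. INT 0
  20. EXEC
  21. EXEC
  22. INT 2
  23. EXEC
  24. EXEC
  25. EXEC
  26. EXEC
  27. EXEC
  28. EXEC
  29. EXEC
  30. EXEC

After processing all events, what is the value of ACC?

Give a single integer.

Event 1 (EXEC): [MAIN] PC=0: INC 4 -> ACC=4
Event 2 (EXEC): [MAIN] PC=1: DEC 3 -> ACC=1
Event 3 (EXEC): [MAIN] PC=2: DEC 2 -> ACC=-1
Event 4 (EXEC): [MAIN] PC=3: INC 5 -> ACC=4
Event 5 (INT 0): INT 0 arrives: push (MAIN, PC=4), enter IRQ0 at PC=0 (depth now 1)
Event 6 (EXEC): [IRQ0] PC=0: INC 2 -> ACC=6
Event 7 (EXEC): [IRQ0] PC=1: IRET -> resume MAIN at PC=4 (depth now 0)
Event 8 (EXEC): [MAIN] PC=4: DEC 3 -> ACC=3
Event 9 (INT 0): INT 0 arrives: push (MAIN, PC=5), enter IRQ0 at PC=0 (depth now 1)
Event 10 (INT 1): INT 1 arrives: push (IRQ0, PC=0), enter IRQ1 at PC=0 (depth now 2)
Event 11 (EXEC): [IRQ1] PC=0: INC 1 -> ACC=4
Event 12 (EXEC): [IRQ1] PC=1: IRET -> resume IRQ0 at PC=0 (depth now 1)
Event 13 (EXEC): [IRQ0] PC=0: INC 2 -> ACC=6
Event 14 (EXEC): [IRQ0] PC=1: IRET -> resume MAIN at PC=5 (depth now 0)
Event 15 (INT 1): INT 1 arrives: push (MAIN, PC=5), enter IRQ1 at PC=0 (depth now 1)
Event 16 (INT 0): INT 0 arrives: push (IRQ1, PC=0), enter IRQ0 at PC=0 (depth now 2)
Event 17 (EXEC): [IRQ0] PC=0: INC 2 -> ACC=8
Event 18 (EXEC): [IRQ0] PC=1: IRET -> resume IRQ1 at PC=0 (depth now 1)
Event 19 (INT 0): INT 0 arrives: push (IRQ1, PC=0), enter IRQ0 at PC=0 (depth now 2)
Event 20 (EXEC): [IRQ0] PC=0: INC 2 -> ACC=10
Event 21 (EXEC): [IRQ0] PC=1: IRET -> resume IRQ1 at PC=0 (depth now 1)
Event 22 (INT 2): INT 2 arrives: push (IRQ1, PC=0), enter IRQ2 at PC=0 (depth now 2)
Event 23 (EXEC): [IRQ2] PC=0: INC 3 -> ACC=13
Event 24 (EXEC): [IRQ2] PC=1: INC 4 -> ACC=17
Event 25 (EXEC): [IRQ2] PC=2: DEC 2 -> ACC=15
Event 26 (EXEC): [IRQ2] PC=3: IRET -> resume IRQ1 at PC=0 (depth now 1)
Event 27 (EXEC): [IRQ1] PC=0: INC 1 -> ACC=16
Event 28 (EXEC): [IRQ1] PC=1: IRET -> resume MAIN at PC=5 (depth now 0)
Event 29 (EXEC): [MAIN] PC=5: DEC 5 -> ACC=11
Event 30 (EXEC): [MAIN] PC=6: HALT

Answer: 11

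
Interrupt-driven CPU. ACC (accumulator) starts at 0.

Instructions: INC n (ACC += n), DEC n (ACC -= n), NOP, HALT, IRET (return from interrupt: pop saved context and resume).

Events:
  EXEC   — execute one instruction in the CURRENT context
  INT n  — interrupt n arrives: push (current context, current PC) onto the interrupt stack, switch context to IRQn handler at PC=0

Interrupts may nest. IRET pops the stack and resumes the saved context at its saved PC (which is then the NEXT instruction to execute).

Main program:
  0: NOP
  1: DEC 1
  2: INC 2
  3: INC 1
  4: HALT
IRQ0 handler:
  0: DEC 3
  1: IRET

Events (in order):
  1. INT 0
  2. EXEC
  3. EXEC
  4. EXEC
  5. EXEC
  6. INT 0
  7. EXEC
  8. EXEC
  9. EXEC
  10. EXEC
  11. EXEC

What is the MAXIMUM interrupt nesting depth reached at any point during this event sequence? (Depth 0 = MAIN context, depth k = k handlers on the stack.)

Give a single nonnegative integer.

Answer: 1

Derivation:
Event 1 (INT 0): INT 0 arrives: push (MAIN, PC=0), enter IRQ0 at PC=0 (depth now 1) [depth=1]
Event 2 (EXEC): [IRQ0] PC=0: DEC 3 -> ACC=-3 [depth=1]
Event 3 (EXEC): [IRQ0] PC=1: IRET -> resume MAIN at PC=0 (depth now 0) [depth=0]
Event 4 (EXEC): [MAIN] PC=0: NOP [depth=0]
Event 5 (EXEC): [MAIN] PC=1: DEC 1 -> ACC=-4 [depth=0]
Event 6 (INT 0): INT 0 arrives: push (MAIN, PC=2), enter IRQ0 at PC=0 (depth now 1) [depth=1]
Event 7 (EXEC): [IRQ0] PC=0: DEC 3 -> ACC=-7 [depth=1]
Event 8 (EXEC): [IRQ0] PC=1: IRET -> resume MAIN at PC=2 (depth now 0) [depth=0]
Event 9 (EXEC): [MAIN] PC=2: INC 2 -> ACC=-5 [depth=0]
Event 10 (EXEC): [MAIN] PC=3: INC 1 -> ACC=-4 [depth=0]
Event 11 (EXEC): [MAIN] PC=4: HALT [depth=0]
Max depth observed: 1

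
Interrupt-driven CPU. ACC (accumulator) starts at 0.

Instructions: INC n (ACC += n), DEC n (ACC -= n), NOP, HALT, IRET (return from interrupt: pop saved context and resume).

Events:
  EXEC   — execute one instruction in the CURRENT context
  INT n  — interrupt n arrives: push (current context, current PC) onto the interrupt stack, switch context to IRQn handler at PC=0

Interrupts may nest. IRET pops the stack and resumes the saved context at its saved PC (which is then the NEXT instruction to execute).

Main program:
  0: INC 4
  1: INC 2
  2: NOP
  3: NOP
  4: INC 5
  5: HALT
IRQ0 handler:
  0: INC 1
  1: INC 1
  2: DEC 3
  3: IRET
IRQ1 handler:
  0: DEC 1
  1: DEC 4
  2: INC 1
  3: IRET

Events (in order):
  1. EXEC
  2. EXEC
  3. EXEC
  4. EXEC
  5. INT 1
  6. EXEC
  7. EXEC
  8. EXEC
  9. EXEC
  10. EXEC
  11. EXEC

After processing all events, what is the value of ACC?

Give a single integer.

Answer: 7

Derivation:
Event 1 (EXEC): [MAIN] PC=0: INC 4 -> ACC=4
Event 2 (EXEC): [MAIN] PC=1: INC 2 -> ACC=6
Event 3 (EXEC): [MAIN] PC=2: NOP
Event 4 (EXEC): [MAIN] PC=3: NOP
Event 5 (INT 1): INT 1 arrives: push (MAIN, PC=4), enter IRQ1 at PC=0 (depth now 1)
Event 6 (EXEC): [IRQ1] PC=0: DEC 1 -> ACC=5
Event 7 (EXEC): [IRQ1] PC=1: DEC 4 -> ACC=1
Event 8 (EXEC): [IRQ1] PC=2: INC 1 -> ACC=2
Event 9 (EXEC): [IRQ1] PC=3: IRET -> resume MAIN at PC=4 (depth now 0)
Event 10 (EXEC): [MAIN] PC=4: INC 5 -> ACC=7
Event 11 (EXEC): [MAIN] PC=5: HALT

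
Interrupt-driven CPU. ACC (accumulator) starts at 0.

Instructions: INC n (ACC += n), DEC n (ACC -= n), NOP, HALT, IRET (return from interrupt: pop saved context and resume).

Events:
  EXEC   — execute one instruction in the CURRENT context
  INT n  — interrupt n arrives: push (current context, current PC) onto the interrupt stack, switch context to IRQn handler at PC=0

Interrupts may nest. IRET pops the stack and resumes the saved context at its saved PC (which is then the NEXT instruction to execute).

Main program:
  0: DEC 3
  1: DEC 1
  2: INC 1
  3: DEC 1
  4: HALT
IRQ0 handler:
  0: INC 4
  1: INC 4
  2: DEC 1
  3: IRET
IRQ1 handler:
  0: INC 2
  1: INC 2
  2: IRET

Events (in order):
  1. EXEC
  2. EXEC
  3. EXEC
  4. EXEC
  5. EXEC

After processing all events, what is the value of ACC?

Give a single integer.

Answer: -4

Derivation:
Event 1 (EXEC): [MAIN] PC=0: DEC 3 -> ACC=-3
Event 2 (EXEC): [MAIN] PC=1: DEC 1 -> ACC=-4
Event 3 (EXEC): [MAIN] PC=2: INC 1 -> ACC=-3
Event 4 (EXEC): [MAIN] PC=3: DEC 1 -> ACC=-4
Event 5 (EXEC): [MAIN] PC=4: HALT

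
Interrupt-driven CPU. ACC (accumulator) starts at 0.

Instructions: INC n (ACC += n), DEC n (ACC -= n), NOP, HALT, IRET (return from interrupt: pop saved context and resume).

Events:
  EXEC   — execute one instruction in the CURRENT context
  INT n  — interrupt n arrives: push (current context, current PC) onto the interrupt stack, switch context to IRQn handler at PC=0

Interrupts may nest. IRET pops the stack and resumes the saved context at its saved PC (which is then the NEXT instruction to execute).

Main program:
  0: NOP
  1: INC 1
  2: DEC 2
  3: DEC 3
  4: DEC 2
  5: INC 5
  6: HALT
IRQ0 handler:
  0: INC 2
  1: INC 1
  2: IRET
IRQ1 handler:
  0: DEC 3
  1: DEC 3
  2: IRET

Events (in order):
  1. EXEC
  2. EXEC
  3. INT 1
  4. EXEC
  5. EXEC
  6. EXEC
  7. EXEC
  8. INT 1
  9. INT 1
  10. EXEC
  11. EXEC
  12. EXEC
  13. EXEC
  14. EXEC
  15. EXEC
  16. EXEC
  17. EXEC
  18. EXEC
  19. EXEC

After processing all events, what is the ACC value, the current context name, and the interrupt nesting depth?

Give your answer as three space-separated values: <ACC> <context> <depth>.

Answer: -19 MAIN 0

Derivation:
Event 1 (EXEC): [MAIN] PC=0: NOP
Event 2 (EXEC): [MAIN] PC=1: INC 1 -> ACC=1
Event 3 (INT 1): INT 1 arrives: push (MAIN, PC=2), enter IRQ1 at PC=0 (depth now 1)
Event 4 (EXEC): [IRQ1] PC=0: DEC 3 -> ACC=-2
Event 5 (EXEC): [IRQ1] PC=1: DEC 3 -> ACC=-5
Event 6 (EXEC): [IRQ1] PC=2: IRET -> resume MAIN at PC=2 (depth now 0)
Event 7 (EXEC): [MAIN] PC=2: DEC 2 -> ACC=-7
Event 8 (INT 1): INT 1 arrives: push (MAIN, PC=3), enter IRQ1 at PC=0 (depth now 1)
Event 9 (INT 1): INT 1 arrives: push (IRQ1, PC=0), enter IRQ1 at PC=0 (depth now 2)
Event 10 (EXEC): [IRQ1] PC=0: DEC 3 -> ACC=-10
Event 11 (EXEC): [IRQ1] PC=1: DEC 3 -> ACC=-13
Event 12 (EXEC): [IRQ1] PC=2: IRET -> resume IRQ1 at PC=0 (depth now 1)
Event 13 (EXEC): [IRQ1] PC=0: DEC 3 -> ACC=-16
Event 14 (EXEC): [IRQ1] PC=1: DEC 3 -> ACC=-19
Event 15 (EXEC): [IRQ1] PC=2: IRET -> resume MAIN at PC=3 (depth now 0)
Event 16 (EXEC): [MAIN] PC=3: DEC 3 -> ACC=-22
Event 17 (EXEC): [MAIN] PC=4: DEC 2 -> ACC=-24
Event 18 (EXEC): [MAIN] PC=5: INC 5 -> ACC=-19
Event 19 (EXEC): [MAIN] PC=6: HALT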